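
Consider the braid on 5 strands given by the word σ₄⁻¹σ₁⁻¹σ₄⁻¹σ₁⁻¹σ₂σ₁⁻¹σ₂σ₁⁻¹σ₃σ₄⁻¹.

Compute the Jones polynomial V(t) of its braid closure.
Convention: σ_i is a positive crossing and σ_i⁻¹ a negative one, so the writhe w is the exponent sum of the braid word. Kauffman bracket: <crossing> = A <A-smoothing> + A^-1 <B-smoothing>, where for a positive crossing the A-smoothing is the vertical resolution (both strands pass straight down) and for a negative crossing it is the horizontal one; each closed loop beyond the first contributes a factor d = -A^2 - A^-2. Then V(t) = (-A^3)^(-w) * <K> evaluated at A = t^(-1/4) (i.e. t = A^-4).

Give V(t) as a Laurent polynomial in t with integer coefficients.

1 - t^-1 + 3*t^-2 - 4*t^-3 + 5*t^-4 - 6*t^-5 + 5*t^-6 - 4*t^-7 + 3*t^-8 - t^-9

Derivation:
Braid: s4^-1 s1^-1 s4^-1 s1^-1 s2 s1^-1 s2 s1^-1 s3 s4^-1 on 5 strands, 10 crossings.
Writhe w = (#positive) - (#negative) = 3 - 7 = -4.
Computing the Kauffman bracket via state sum. There are 2^10 = 1024 states.
Smooth each crossing (0=||, 1=⌣⌢); contribution A^(Σ sign_k(1-2s_k)) * d^(L-1).
Tabulate the states by total A-exponent and number of loops L (A-exp: L × count):
  A^10: L=8 ×1
  A^8: L=7 ×10
  A^6: L=6 ×45
  A^4: L=5 ×118, L=7 ×2
  A^2: L=4 ×195, L=6 ×15
  A^0: L=3 ×203, L=5 ×49
  A^-2: L=2 ×123, L=4 ×85, L=6 ×2
  A^-4: L=1 ×33, L=3 ×78, L=5 ×9
  A^-6: L=2 ×29, L=4 ×16
  A^-8: L=3 ×9, L=5 ×1
  A^-10: L=4 ×1
Each group contributes A^e * Σ count * d^(L-1):
Powers of d = -A^2 - A^-2: d^2 = A^4 + 2 + A^-4; d^3 = -A^6 - 3*A^2 - 3*A^-2 - A^-6; d^4 = A^8 + 4*A^4 + 6 + 4*A^-4 + A^-8; d^5 = -A^10 - 5*A^6 - 10*A^2 - 10*A^-2 - 5*A^-6 - A^-10; d^6 = A^12 + 6*A^8 + 15*A^4 + 20 + 15*A^-4 + 6*A^-8 + A^-12; d^7 = -A^14 - 7*A^10 - 21*A^6 - 35*A^2 - 35*A^-2 - 21*A^-6 - 7*A^-10 - A^-14.
  A^10 * (d^7) = -A^24 - 7*A^20 - 21*A^16 - 35*A^12 - 35*A^8 - 21*A^4 - 7 - A^-4
  A^8 * (10*d^6) = 10*A^20 + 60*A^16 + 150*A^12 + 200*A^8 + 150*A^4 + 60 + 10*A^-4
  A^6 * (45*d^5) = -45*A^16 - 225*A^12 - 450*A^8 - 450*A^4 - 225 - 45*A^-4
  A^4 * (118*d^4 + 2*d^6) = 2*A^16 + 130*A^12 + 502*A^8 + 748*A^4 + 502 + 130*A^-4 + 2*A^-8
  A^2 * (195*d^3 + 15*d^5) = -15*A^12 - 270*A^8 - 735*A^4 - 735 - 270*A^-4 - 15*A^-8
  A^0 * (203*d^2 + 49*d^4) = 49*A^8 + 399*A^4 + 700 + 399*A^-4 + 49*A^-8
  A^-2 * (123*d + 85*d^3 + 2*d^5) = -2*A^8 - 95*A^4 - 398 - 398*A^-4 - 95*A^-8 - 2*A^-12
  A^-4 * (33 + 78*d^2 + 9*d^4) = 9*A^4 + 114 + 243*A^-4 + 114*A^-8 + 9*A^-12
  A^-6 * (29*d + 16*d^3) = -16 - 77*A^-4 - 77*A^-8 - 16*A^-12
  A^-8 * (9*d^2 + d^4) = 1 + 13*A^-4 + 24*A^-8 + 13*A^-12 + A^-16
  A^-10 * (d^3) = -A^-4 - 3*A^-8 - 3*A^-12 - A^-16
Summing the groups: <K> = -A^24 + 3*A^20 - 4*A^16 + 5*A^12 - 6*A^8 + 5*A^4 - 4 + 3*A^-4 - A^-8 + A^-12
Normalise by the writhe: (-A^3)^(-w) = (-A^3)^(4) = A^12, so f(A) = A^12 * <K> = -A^36 + 3*A^32 - 4*A^28 + 5*A^24 - 6*A^20 + 5*A^16 - 4*A^12 + 3*A^8 - A^4 + 1.
Substitute A = t^(-1/4), i.e. A^e → t^(-e/4): V(t) = 1 - t^-1 + 3*t^-2 - 4*t^-3 + 5*t^-4 - 6*t^-5 + 5*t^-6 - 4*t^-7 + 3*t^-8 - t^-9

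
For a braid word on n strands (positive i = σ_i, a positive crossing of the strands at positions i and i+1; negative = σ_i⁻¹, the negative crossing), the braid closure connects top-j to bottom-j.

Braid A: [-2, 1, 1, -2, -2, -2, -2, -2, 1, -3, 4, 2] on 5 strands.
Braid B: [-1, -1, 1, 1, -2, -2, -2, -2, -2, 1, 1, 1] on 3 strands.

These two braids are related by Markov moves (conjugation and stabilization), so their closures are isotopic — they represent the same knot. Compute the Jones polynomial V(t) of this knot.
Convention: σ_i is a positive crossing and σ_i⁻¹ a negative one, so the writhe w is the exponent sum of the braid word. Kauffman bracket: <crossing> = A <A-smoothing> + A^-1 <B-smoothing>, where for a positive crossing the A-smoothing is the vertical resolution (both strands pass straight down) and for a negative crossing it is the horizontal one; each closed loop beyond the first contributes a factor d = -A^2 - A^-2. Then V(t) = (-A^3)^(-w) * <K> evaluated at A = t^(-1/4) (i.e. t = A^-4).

-t^2 + t - 1 + 3*t^-1 - 2*t^-2 + 3*t^-3 - 2*t^-4 + t^-5 - t^-6

Derivation:
Markov-equivalent braids have isotopic closures, hence identical knot invariants. Strip the Markov moves from each word to reach a common short braid β, then compute V(t) once on β.
Braid A: s2^-1 s1 s1 s2^-1 s2^-1 s2^-1 s2^-1 s2^-1 s1 s3^-1 s4 s2 on 5 strands reduces by inverse Markov moves (closure unchanged at each step):
  Deconjugate: the word is γ·β·γ⁻¹ with γ = s2^-1 (prefix) and γ⁻¹ = s2 (suffix); strip both.
  Destabilize: the word has the form β·s4 where s4 occurs only as the final letter (β ∈ B_4); drop it and the last strand → 4 strands.
  Destabilize: the word has the form β·s3^-1 where s3^-1 occurs only as the final letter (β ∈ B_3); drop it and the last strand → 3 strands.
Reduced to β = s1 s1 s2^-1 s2^-1 s2^-1 s2^-1 s2^-1 s1 on 3 strands, 8 crossings.
Braid B: s1^-1 s1^-1 s1 s1 s2^-1 s2^-1 s2^-1 s2^-1 s2^-1 s1 s1 s1 on 3 strands reduces by inverse Markov moves (closure unchanged at each step):
  Deconjugate: the word is γ·β·γ⁻¹ with γ = s1^-1 s1^-1 (prefix) and γ⁻¹ = s1 s1 (suffix); strip both.
Reduced to β = s1 s1 s2^-1 s2^-1 s2^-1 s2^-1 s2^-1 s1 on 3 strands, 8 crossings.
Both give the same β = s1 s1 s2^-1 s2^-1 s2^-1 s2^-1 s2^-1 s1 on 3 strands, so one state sum suffices:
Braid: s1 s1 s2^-1 s2^-1 s2^-1 s2^-1 s2^-1 s1 on 3 strands, 8 crossings.
Writhe w = (#positive) - (#negative) = 3 - 5 = -2.
Enumerate smoothing states for the bracket polynomial. There are 2^8 = 256 states.
For each crossing: s=0 is the vertical smoothing, s=1 horizontal. Crossing k contributes A^(sign_k * (1 - 2*s_k)); loop factor d = -A^2 - A^-2.
Tabulate the states by total A-exponent and number of loops L (A-exp: L × count):
  A^8: L=6 ×1
  A^6: L=5 ×8
  A^4: L=4 ×25, L=6 ×3
  A^2: L=3 ×40, L=5 ×15, L=7 ×1
  A^0: L=2 ×35, L=4 ×30, L=6 ×5
  A^-2: L=1 ×15, L=3 ×31, L=5 ×10
  A^-4: L=2 ×18, L=4 ×10
  A^-6: L=3 ×8
  A^-8: L=4 ×1
Each group contributes A^e * Σ count * d^(L-1):
Powers of d = -A^2 - A^-2: d^2 = A^4 + 2 + A^-4; d^3 = -A^6 - 3*A^2 - 3*A^-2 - A^-6; d^4 = A^8 + 4*A^4 + 6 + 4*A^-4 + A^-8; d^5 = -A^10 - 5*A^6 - 10*A^2 - 10*A^-2 - 5*A^-6 - A^-10; d^6 = A^12 + 6*A^8 + 15*A^4 + 20 + 15*A^-4 + 6*A^-8 + A^-12.
  A^8 * (d^5) = -A^18 - 5*A^14 - 10*A^10 - 10*A^6 - 5*A^2 - A^-2
  A^6 * (8*d^4) = 8*A^14 + 32*A^10 + 48*A^6 + 32*A^2 + 8*A^-2
  A^4 * (25*d^3 + 3*d^5) = -3*A^14 - 40*A^10 - 105*A^6 - 105*A^2 - 40*A^-2 - 3*A^-6
  A^2 * (40*d^2 + 15*d^4 + d^6) = A^14 + 21*A^10 + 115*A^6 + 190*A^2 + 115*A^-2 + 21*A^-6 + A^-10
  A^0 * (35*d + 30*d^3 + 5*d^5) = -5*A^10 - 55*A^6 - 175*A^2 - 175*A^-2 - 55*A^-6 - 5*A^-10
  A^-2 * (15 + 31*d^2 + 10*d^4) = 10*A^6 + 71*A^2 + 137*A^-2 + 71*A^-6 + 10*A^-10
  A^-4 * (18*d + 10*d^3) = -10*A^2 - 48*A^-2 - 48*A^-6 - 10*A^-10
  A^-6 * (8*d^2) = 8*A^-2 + 16*A^-6 + 8*A^-10
  A^-8 * (d^3) = -A^-2 - 3*A^-6 - 3*A^-10 - A^-14
Summing the groups: <K> = -A^18 + A^14 - 2*A^10 + 3*A^6 - 2*A^2 + 3*A^-2 - A^-6 + A^-10 - A^-14
Normalise by the writhe: (-A^3)^(-w) = (-A^3)^(2) = A^6, so f(A) = A^6 * <K> = -A^24 + A^20 - 2*A^16 + 3*A^12 - 2*A^8 + 3*A^4 - 1 + A^-4 - A^-8.
Substitute A = t^(-1/4), i.e. A^e → t^(-e/4): V(t) = -t^2 + t - 1 + 3*t^-1 - 2*t^-2 + 3*t^-3 - 2*t^-4 + t^-5 - t^-6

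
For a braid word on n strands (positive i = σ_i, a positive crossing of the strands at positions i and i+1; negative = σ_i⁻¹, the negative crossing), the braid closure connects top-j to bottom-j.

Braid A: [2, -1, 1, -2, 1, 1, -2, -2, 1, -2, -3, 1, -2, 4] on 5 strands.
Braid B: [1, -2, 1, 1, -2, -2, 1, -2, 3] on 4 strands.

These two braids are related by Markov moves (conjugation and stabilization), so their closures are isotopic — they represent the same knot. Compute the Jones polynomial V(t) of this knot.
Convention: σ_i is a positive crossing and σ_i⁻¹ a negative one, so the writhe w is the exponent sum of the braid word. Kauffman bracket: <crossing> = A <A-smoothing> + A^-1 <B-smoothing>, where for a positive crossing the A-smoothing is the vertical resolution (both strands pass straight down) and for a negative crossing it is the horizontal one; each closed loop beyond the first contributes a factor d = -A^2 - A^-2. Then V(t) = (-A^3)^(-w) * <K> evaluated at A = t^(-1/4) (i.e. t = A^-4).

Markov-equivalent braids have isotopic closures, hence identical knot invariants. Strip the Markov moves from each word to reach a common short braid β, then compute V(t) once on β.
Braid A: s2 s1^-1 s1 s2^-1 s1 s1 s2^-1 s2^-1 s1 s2^-1 s3^-1 s1 s2^-1 s4 on 5 strands reduces by inverse Markov moves (closure unchanged at each step):
  Destabilize: the word has the form β·s4 where s4 occurs only as the final letter (β ∈ B_4); drop it and the last strand → 4 strands.
  Deconjugate: the word is γ·β·γ⁻¹ with γ = s2 s1^-1 (prefix) and γ⁻¹ = s1 s2^-1 (suffix); strip both.
  Destabilize: the word has the form β·s3^-1 where s3^-1 occurs only as the final letter (β ∈ B_3); drop it and the last strand → 3 strands.
Reduced to β = s1 s2^-1 s1 s1 s2^-1 s2^-1 s1 s2^-1 on 3 strands, 8 crossings.
Braid B: s1 s2^-1 s1 s1 s2^-1 s2^-1 s1 s2^-1 s3 on 4 strands reduces by inverse Markov moves (closure unchanged at each step):
  Destabilize: the word has the form β·s3 where s3 occurs only as the final letter (β ∈ B_3); drop it and the last strand → 3 strands.
Reduced to β = s1 s2^-1 s1 s1 s2^-1 s2^-1 s1 s2^-1 on 3 strands, 8 crossings.
Both give the same β = s1 s2^-1 s1 s1 s2^-1 s2^-1 s1 s2^-1 on 3 strands, so one state sum suffices:
Braid: s1 s2^-1 s1 s1 s2^-1 s2^-1 s1 s2^-1 on 3 strands, 8 crossings.
Writhe w = (#positive) - (#negative) = 4 - 4 = 0.
Computing the Kauffman bracket via state sum. There are 2^8 = 256 states.
Smooth each crossing (0=||, 1=⌣⌢); contribution A^(Σ sign_k(1-2s_k)) * d^(L-1).
Tabulate the states by total A-exponent and number of loops L (A-exp: L × count):
  A^8: L=5 ×1
  A^6: L=4 ×8
  A^4: L=3 ×27, L=5 ×1
  A^2: L=2 ×47, L=4 ×9
  A^0: L=1 ×37, L=3 ×32, L=5 ×1
  A^-2: L=2 ×47, L=4 ×9
  A^-4: L=3 ×27, L=5 ×1
  A^-6: L=4 ×8
  A^-8: L=5 ×1
Each group contributes A^e * Σ count * d^(L-1):
Powers of d = -A^2 - A^-2: d^2 = A^4 + 2 + A^-4; d^3 = -A^6 - 3*A^2 - 3*A^-2 - A^-6; d^4 = A^8 + 4*A^4 + 6 + 4*A^-4 + A^-8.
  A^8 * (d^4) = A^16 + 4*A^12 + 6*A^8 + 4*A^4 + 1
  A^6 * (8*d^3) = -8*A^12 - 24*A^8 - 24*A^4 - 8
  A^4 * (27*d^2 + d^4) = A^12 + 31*A^8 + 60*A^4 + 31 + A^-4
  A^2 * (47*d + 9*d^3) = -9*A^8 - 74*A^4 - 74 - 9*A^-4
  A^0 * (37 + 32*d^2 + d^4) = A^8 + 36*A^4 + 107 + 36*A^-4 + A^-8
  A^-2 * (47*d + 9*d^3) = -9*A^4 - 74 - 74*A^-4 - 9*A^-8
  A^-4 * (27*d^2 + d^4) = A^4 + 31 + 60*A^-4 + 31*A^-8 + A^-12
  A^-6 * (8*d^3) = -8 - 24*A^-4 - 24*A^-8 - 8*A^-12
  A^-8 * (d^4) = 1 + 4*A^-4 + 6*A^-8 + 4*A^-12 + A^-16
Summing the groups: <K> = A^16 - 3*A^12 + 5*A^8 - 6*A^4 + 7 - 6*A^-4 + 5*A^-8 - 3*A^-12 + A^-16
Normalise by the writhe: (-A^3)^(-w) = (-A^3)^(0) = 1, so f(A) = 1 * <K> = A^16 - 3*A^12 + 5*A^8 - 6*A^4 + 7 - 6*A^-4 + 5*A^-8 - 3*A^-12 + A^-16.
Substitute A = t^(-1/4), i.e. A^e → t^(-e/4): V(t) = t^4 - 3*t^3 + 5*t^2 - 6*t + 7 - 6*t^-1 + 5*t^-2 - 3*t^-3 + t^-4

Answer: t^4 - 3*t^3 + 5*t^2 - 6*t + 7 - 6*t^-1 + 5*t^-2 - 3*t^-3 + t^-4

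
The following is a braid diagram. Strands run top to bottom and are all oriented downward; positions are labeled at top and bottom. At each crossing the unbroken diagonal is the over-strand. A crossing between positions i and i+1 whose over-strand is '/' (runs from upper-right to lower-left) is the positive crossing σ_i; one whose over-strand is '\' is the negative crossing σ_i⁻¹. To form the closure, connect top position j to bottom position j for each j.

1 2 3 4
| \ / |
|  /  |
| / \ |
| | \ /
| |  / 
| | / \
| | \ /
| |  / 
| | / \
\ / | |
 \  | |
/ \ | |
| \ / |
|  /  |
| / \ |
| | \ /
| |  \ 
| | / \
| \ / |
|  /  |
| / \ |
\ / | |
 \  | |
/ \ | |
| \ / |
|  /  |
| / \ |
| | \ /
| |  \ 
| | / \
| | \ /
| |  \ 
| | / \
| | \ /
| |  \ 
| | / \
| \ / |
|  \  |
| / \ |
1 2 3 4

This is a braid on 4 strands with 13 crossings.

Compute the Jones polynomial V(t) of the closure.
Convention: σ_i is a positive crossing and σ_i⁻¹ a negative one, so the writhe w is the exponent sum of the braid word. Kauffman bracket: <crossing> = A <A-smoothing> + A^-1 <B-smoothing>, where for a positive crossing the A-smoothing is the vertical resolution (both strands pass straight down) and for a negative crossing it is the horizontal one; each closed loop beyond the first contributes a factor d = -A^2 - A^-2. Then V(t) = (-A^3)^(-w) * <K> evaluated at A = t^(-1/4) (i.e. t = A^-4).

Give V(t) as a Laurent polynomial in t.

-t^3 + 3*t^2 - 3*t + 4 - 4*t^-1 + 3*t^-2 - 2*t^-3 + t^-4

Derivation:
Reading the diagram top to bottom ('/'-over between positions i,i+1 = s_i, '\'-over = s_i^-1): braid word = s2 s3 s3 s1^-1 s2 s3^-1 s2 s1^-1 s2 s3^-1 s3^-1 s3^-1 s2^-1.
The presented braid s2 s3 s3 s1^-1 s2 s3^-1 s2 s1^-1 s2 s3^-1 s3^-1 s3^-1 s2^-1 on 4 strands reduces by inverse Markov moves (closure unchanged at each step):
  Deconjugate: the word is γ·β·γ⁻¹ with γ = s2 s3 (prefix) and γ⁻¹ = s3^-1 s2^-1 (suffix); strip both.
  Deconjugate: the word is γ·β·γ⁻¹ with γ = s3 (prefix) and γ⁻¹ = s3^-1 (suffix); strip both.
Reduced to β = s1^-1 s2 s3^-1 s2 s1^-1 s2 s3^-1 on 4 strands, 7 crossings.
Compute on β:
Braid: s1^-1 s2 s3^-1 s2 s1^-1 s2 s3^-1 on 4 strands, 7 crossings.
Writhe w = (#positive) - (#negative) = 3 - 4 = -1.
Enumerate smoothing states for the bracket polynomial. There are 2^7 = 128 states.
Smooth each crossing (0=||, 1=⌣⌢); contribution A^(Σ sign_k(1-2s_k)) * d^(L-1).
Tabulate the states by total A-exponent and number of loops L (A-exp: L × count):
  A^7: L=4 ×1
  A^5: L=3 ×7
  A^3: L=2 ×19, L=4 ×2
  A^1: L=1 ×21, L=3 ×14
  A^-1: L=2 ×32, L=4 ×3
  A^-3: L=3 ×21
  A^-5: L=4 ×7
  A^-7: L=5 ×1
Each group contributes A^e * Σ count * d^(L-1):
Powers of d = -A^2 - A^-2: d^2 = A^4 + 2 + A^-4; d^3 = -A^6 - 3*A^2 - 3*A^-2 - A^-6; d^4 = A^8 + 4*A^4 + 6 + 4*A^-4 + A^-8.
  A^7 * (d^3) = -A^13 - 3*A^9 - 3*A^5 - A
  A^5 * (7*d^2) = 7*A^9 + 14*A^5 + 7*A
  A^3 * (19*d + 2*d^3) = -2*A^9 - 25*A^5 - 25*A - 2*A^-3
  A^1 * (21 + 14*d^2) = 14*A^5 + 49*A + 14*A^-3
  A^-1 * (32*d + 3*d^3) = -3*A^5 - 41*A - 41*A^-3 - 3*A^-7
  A^-3 * (21*d^2) = 21*A + 42*A^-3 + 21*A^-7
  A^-5 * (7*d^3) = -7*A - 21*A^-3 - 21*A^-7 - 7*A^-11
  A^-7 * (d^4) = A + 4*A^-3 + 6*A^-7 + 4*A^-11 + A^-15
Summing the groups: <K> = -A^13 + 2*A^9 - 3*A^5 + 4*A - 4*A^-3 + 3*A^-7 - 3*A^-11 + A^-15
Normalise by the writhe: (-A^3)^(-w) = (-A^3)^(1) = -A^3, so f(A) = -A^3 * <K> = A^16 - 2*A^12 + 3*A^8 - 4*A^4 + 4 - 3*A^-4 + 3*A^-8 - A^-12.
Substitute A = t^(-1/4), i.e. A^e → t^(-e/4): V(t) = -t^3 + 3*t^2 - 3*t + 4 - 4*t^-1 + 3*t^-2 - 2*t^-3 + t^-4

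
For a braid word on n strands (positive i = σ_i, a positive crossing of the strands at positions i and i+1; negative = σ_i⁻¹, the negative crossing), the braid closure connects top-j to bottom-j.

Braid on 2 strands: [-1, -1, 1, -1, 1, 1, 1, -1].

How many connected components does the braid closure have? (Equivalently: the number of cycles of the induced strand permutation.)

Track the strand permutation on 2 strands, starting from identity.
  step 1: s1^-1 swaps positions 1,2 -> [2 1]
  step 2: s1^-1 swaps positions 1,2 -> [1 2]
  step 3: s1 swaps positions 1,2 -> [2 1]
  step 4: s1^-1 swaps positions 1,2 -> [1 2]
  step 5: s1 swaps positions 1,2 -> [2 1]
  step 6: s1 swaps positions 1,2 -> [1 2]
  step 7: s1 swaps positions 1,2 -> [2 1]
  step 8: s1^-1 swaps positions 1,2 -> [1 2]
Final permutation (position -> original strand): [1 2]
Closure components = cycle count of this permutation = 2.

Answer: 2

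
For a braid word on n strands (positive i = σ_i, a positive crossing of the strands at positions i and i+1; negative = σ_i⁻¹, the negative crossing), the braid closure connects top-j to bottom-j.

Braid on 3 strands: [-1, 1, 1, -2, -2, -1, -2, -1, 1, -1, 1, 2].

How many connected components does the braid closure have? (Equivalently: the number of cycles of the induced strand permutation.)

3

Derivation:
Track the strand permutation on 3 strands, starting from identity.
  step 1: s1^-1 swaps positions 1,2 -> [2 1 3]
  step 2: s1 swaps positions 1,2 -> [1 2 3]
  step 3: s1 swaps positions 1,2 -> [2 1 3]
  step 4: s2^-1 swaps positions 2,3 -> [2 3 1]
  step 5: s2^-1 swaps positions 2,3 -> [2 1 3]
  step 6: s1^-1 swaps positions 1,2 -> [1 2 3]
  step 7: s2^-1 swaps positions 2,3 -> [1 3 2]
  step 8: s1^-1 swaps positions 1,2 -> [3 1 2]
  step 9: s1 swaps positions 1,2 -> [1 3 2]
  step 10: s1^-1 swaps positions 1,2 -> [3 1 2]
  step 11: s1 swaps positions 1,2 -> [1 3 2]
  step 12: s2 swaps positions 2,3 -> [1 2 3]
Final permutation (position -> original strand): [1 2 3]
Closure components = cycle count of this permutation = 3.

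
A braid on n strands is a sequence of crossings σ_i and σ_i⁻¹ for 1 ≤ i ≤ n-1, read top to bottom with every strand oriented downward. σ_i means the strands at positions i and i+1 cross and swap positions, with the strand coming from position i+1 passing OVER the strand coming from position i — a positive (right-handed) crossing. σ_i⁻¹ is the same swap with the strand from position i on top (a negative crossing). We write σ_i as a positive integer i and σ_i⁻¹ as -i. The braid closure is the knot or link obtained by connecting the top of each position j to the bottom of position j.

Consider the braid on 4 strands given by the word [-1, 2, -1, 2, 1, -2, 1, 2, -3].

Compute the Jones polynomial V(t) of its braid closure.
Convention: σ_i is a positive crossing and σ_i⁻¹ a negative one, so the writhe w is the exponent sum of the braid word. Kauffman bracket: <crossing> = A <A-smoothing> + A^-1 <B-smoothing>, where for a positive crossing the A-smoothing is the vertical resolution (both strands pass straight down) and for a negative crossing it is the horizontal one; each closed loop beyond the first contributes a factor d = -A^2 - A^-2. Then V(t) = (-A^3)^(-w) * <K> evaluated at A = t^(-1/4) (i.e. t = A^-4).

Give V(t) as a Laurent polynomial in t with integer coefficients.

The presented braid s1^-1 s2 s1^-1 s2 s1 s2^-1 s1 s2 s3^-1 on 4 strands reduces by inverse Markov moves (closure unchanged at each step):
  Destabilize: the word has the form β·s3^-1 where s3^-1 occurs only as the final letter (β ∈ B_3); drop it and the last strand → 3 strands.
Reduced to β = s1^-1 s2 s1^-1 s2 s1 s2^-1 s1 s2 on 3 strands, 8 crossings.
Compute on β:
Braid: s1^-1 s2 s1^-1 s2 s1 s2^-1 s1 s2 on 3 strands, 8 crossings.
Writhe w = (#positive) - (#negative) = 5 - 3 = 2.
State-sum expansion of <K>. There are 2^8 = 256 states.
Each crossing splits two ways (0=vertical, 1=horizontal). The state's weight is A^(#A-smoothings - #B-smoothings) * d^(loops - 1).
Tabulate the states by total A-exponent and number of loops L (A-exp: L × count):
  A^8: L=2 ×1
  A^6: L=1 ×3, L=3 ×5
  A^4: L=2 ×22, L=4 ×6
  A^2: L=1 ×18, L=3 ×37, L=5 ×1
  A^0: L=2 ×58, L=4 ×12
  A^-2: L=1 ×24, L=3 ×31, L=5 ×1
  A^-4: L=2 ×23, L=4 ×5
  A^-6: L=3 ×8
  A^-8: L=4 ×1
Each group contributes A^e * Σ count * d^(L-1):
Powers of d = -A^2 - A^-2: d^2 = A^4 + 2 + A^-4; d^3 = -A^6 - 3*A^2 - 3*A^-2 - A^-6; d^4 = A^8 + 4*A^4 + 6 + 4*A^-4 + A^-8.
  A^8 * (d) = -A^10 - A^6
  A^6 * (3 + 5*d^2) = 5*A^10 + 13*A^6 + 5*A^2
  A^4 * (22*d + 6*d^3) = -6*A^10 - 40*A^6 - 40*A^2 - 6*A^-2
  A^2 * (18 + 37*d^2 + d^4) = A^10 + 41*A^6 + 98*A^2 + 41*A^-2 + A^-6
  A^0 * (58*d + 12*d^3) = -12*A^6 - 94*A^2 - 94*A^-2 - 12*A^-6
  A^-2 * (24 + 31*d^2 + d^4) = A^6 + 35*A^2 + 92*A^-2 + 35*A^-6 + A^-10
  A^-4 * (23*d + 5*d^3) = -5*A^2 - 38*A^-2 - 38*A^-6 - 5*A^-10
  A^-6 * (8*d^2) = 8*A^-2 + 16*A^-6 + 8*A^-10
  A^-8 * (d^3) = -A^-2 - 3*A^-6 - 3*A^-10 - A^-14
Summing the groups: <K> = -A^10 + 2*A^6 - A^2 + 2*A^-2 - A^-6 + A^-10 - A^-14
Normalise by the writhe: (-A^3)^(-w) = (-A^3)^(-2) = A^-6, so f(A) = A^-6 * <K> = -A^4 + 2 - A^-4 + 2*A^-8 - A^-12 + A^-16 - A^-20.
Substitute A = t^(-1/4), i.e. A^e → t^(-e/4): V(t) = -t^5 + t^4 - t^3 + 2*t^2 - t + 2 - t^-1

Answer: -t^5 + t^4 - t^3 + 2*t^2 - t + 2 - t^-1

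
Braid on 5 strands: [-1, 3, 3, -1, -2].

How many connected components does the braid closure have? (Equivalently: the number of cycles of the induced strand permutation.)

Track the strand permutation on 5 strands, starting from identity.
  step 1: s1^-1 swaps positions 1,2 -> [2 1 3 4 5]
  step 2: s3 swaps positions 3,4 -> [2 1 4 3 5]
  step 3: s3 swaps positions 3,4 -> [2 1 3 4 5]
  step 4: s1^-1 swaps positions 1,2 -> [1 2 3 4 5]
  step 5: s2^-1 swaps positions 2,3 -> [1 3 2 4 5]
Final permutation (position -> original strand): [1 3 2 4 5]
Closure components = cycle count of this permutation = 4.

Answer: 4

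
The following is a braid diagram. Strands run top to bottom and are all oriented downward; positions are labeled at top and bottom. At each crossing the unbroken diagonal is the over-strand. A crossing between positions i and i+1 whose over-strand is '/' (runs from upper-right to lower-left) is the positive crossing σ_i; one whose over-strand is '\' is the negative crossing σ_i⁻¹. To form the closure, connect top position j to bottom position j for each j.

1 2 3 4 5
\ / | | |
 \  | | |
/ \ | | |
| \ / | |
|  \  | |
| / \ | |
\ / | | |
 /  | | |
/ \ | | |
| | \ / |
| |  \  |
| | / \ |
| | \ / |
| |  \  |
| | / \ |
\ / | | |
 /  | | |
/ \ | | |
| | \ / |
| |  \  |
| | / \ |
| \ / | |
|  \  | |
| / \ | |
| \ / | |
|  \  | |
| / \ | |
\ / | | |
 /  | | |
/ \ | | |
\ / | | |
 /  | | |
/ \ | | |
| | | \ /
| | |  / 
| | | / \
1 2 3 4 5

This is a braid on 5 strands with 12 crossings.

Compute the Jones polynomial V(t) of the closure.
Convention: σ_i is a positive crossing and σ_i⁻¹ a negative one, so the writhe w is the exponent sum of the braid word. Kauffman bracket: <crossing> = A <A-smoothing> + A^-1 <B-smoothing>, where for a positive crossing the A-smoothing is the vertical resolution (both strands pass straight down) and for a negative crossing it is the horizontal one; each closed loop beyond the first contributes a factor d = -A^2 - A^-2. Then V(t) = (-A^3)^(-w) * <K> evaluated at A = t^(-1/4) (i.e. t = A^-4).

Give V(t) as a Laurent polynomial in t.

Reading the diagram top to bottom ('/'-over between positions i,i+1 = s_i, '\'-over = s_i^-1): braid word = s1^-1 s2^-1 s1 s3^-1 s3^-1 s1 s3^-1 s2^-1 s2^-1 s1 s1 s4.
The presented braid s1^-1 s2^-1 s1 s3^-1 s3^-1 s1 s3^-1 s2^-1 s2^-1 s1 s1 s4 on 5 strands reduces by inverse Markov moves (closure unchanged at each step):
  Destabilize: the word has the form β·s4 where s4 occurs only as the final letter (β ∈ B_4); drop it and the last strand → 4 strands.
  Deconjugate: the word is γ·β·γ⁻¹ with γ = s1^-1 (prefix) and γ⁻¹ = s1 (suffix); strip both.
Reduced to β = s2^-1 s1 s3^-1 s3^-1 s1 s3^-1 s2^-1 s2^-1 s1 on 4 strands, 9 crossings.
Compute on β:
Braid: s2^-1 s1 s3^-1 s3^-1 s1 s3^-1 s2^-1 s2^-1 s1 on 4 strands, 9 crossings.
Writhe w = (#positive) - (#negative) = 3 - 6 = -3.
Enumerate smoothing states for the bracket polynomial. There are 2^9 = 512 states.
For each crossing: s=0 is the vertical smoothing, s=1 horizontal. Crossing k contributes A^(sign_k * (1 - 2*s_k)); loop factor d = -A^2 - A^-2.
Tabulate the states by total A-exponent and number of loops L (A-exp: L × count):
  A^9: L=6 ×1
  A^7: L=5 ×9
  A^5: L=4 ×35, L=6 ×1
  A^3: L=3 ×73, L=5 ×11
  A^1: L=2 ×81, L=4 ×44, L=6 ×1
  A^-1: L=1 ×39, L=3 ×77, L=5 ×10
  A^-3: L=2 ×55, L=4 ×28, L=6 ×1
  A^-5: L=3 ×32, L=5 ×4
  A^-7: L=4 ×9
  A^-9: L=5 ×1
Each group contributes A^e * Σ count * d^(L-1):
Powers of d = -A^2 - A^-2: d^2 = A^4 + 2 + A^-4; d^3 = -A^6 - 3*A^2 - 3*A^-2 - A^-6; d^4 = A^8 + 4*A^4 + 6 + 4*A^-4 + A^-8; d^5 = -A^10 - 5*A^6 - 10*A^2 - 10*A^-2 - 5*A^-6 - A^-10.
  A^9 * (d^5) = -A^19 - 5*A^15 - 10*A^11 - 10*A^7 - 5*A^3 - A^-1
  A^7 * (9*d^4) = 9*A^15 + 36*A^11 + 54*A^7 + 36*A^3 + 9*A^-1
  A^5 * (35*d^3 + d^5) = -A^15 - 40*A^11 - 115*A^7 - 115*A^3 - 40*A^-1 - A^-5
  A^3 * (73*d^2 + 11*d^4) = 11*A^11 + 117*A^7 + 212*A^3 + 117*A^-1 + 11*A^-5
  A^1 * (81*d + 44*d^3 + d^5) = -A^11 - 49*A^7 - 223*A^3 - 223*A^-1 - 49*A^-5 - A^-9
  A^-1 * (39 + 77*d^2 + 10*d^4) = 10*A^7 + 117*A^3 + 253*A^-1 + 117*A^-5 + 10*A^-9
  A^-3 * (55*d + 28*d^3 + d^5) = -A^7 - 33*A^3 - 149*A^-1 - 149*A^-5 - 33*A^-9 - A^-13
  A^-5 * (32*d^2 + 4*d^4) = 4*A^3 + 48*A^-1 + 88*A^-5 + 48*A^-9 + 4*A^-13
  A^-7 * (9*d^3) = -9*A^-1 - 27*A^-5 - 27*A^-9 - 9*A^-13
  A^-9 * (d^4) = A^-1 + 4*A^-5 + 6*A^-9 + 4*A^-13 + A^-17
Summing the groups: <K> = -A^19 + 3*A^15 - 4*A^11 + 6*A^7 - 7*A^3 + 6*A^-1 - 6*A^-5 + 3*A^-9 - 2*A^-13 + A^-17
Normalise by the writhe: (-A^3)^(-w) = (-A^3)^(3) = -A^9, so f(A) = -A^9 * <K> = A^28 - 3*A^24 + 4*A^20 - 6*A^16 + 7*A^12 - 6*A^8 + 6*A^4 - 3 + 2*A^-4 - A^-8.
Substitute A = t^(-1/4), i.e. A^e → t^(-e/4): V(t) = -t^2 + 2*t - 3 + 6*t^-1 - 6*t^-2 + 7*t^-3 - 6*t^-4 + 4*t^-5 - 3*t^-6 + t^-7

Answer: -t^2 + 2*t - 3 + 6*t^-1 - 6*t^-2 + 7*t^-3 - 6*t^-4 + 4*t^-5 - 3*t^-6 + t^-7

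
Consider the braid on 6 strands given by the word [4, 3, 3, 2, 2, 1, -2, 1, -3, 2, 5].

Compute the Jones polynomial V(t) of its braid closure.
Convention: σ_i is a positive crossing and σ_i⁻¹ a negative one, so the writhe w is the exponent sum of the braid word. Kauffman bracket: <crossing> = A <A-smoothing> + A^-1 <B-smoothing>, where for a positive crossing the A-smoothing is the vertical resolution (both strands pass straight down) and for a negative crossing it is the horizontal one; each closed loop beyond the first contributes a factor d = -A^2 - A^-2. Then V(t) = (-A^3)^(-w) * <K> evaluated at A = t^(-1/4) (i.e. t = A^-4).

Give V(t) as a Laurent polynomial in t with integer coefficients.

The presented braid s4 s3 s3 s2 s2 s1 s2^-1 s1 s3^-1 s2 s5 on 6 strands reduces by inverse Markov moves (closure unchanged at each step):
  Destabilize: the word has the form β·s5 where s5 occurs only as the final letter (β ∈ B_5); drop it and the last strand → 5 strands.
Reduced to β = s4 s3 s3 s2 s2 s1 s2^-1 s1 s3^-1 s2 on 5 strands, 10 crossings.
Compute on β:
Braid: s4 s3 s3 s2 s2 s1 s2^-1 s1 s3^-1 s2 on 5 strands, 10 crossings.
Writhe w = (#positive) - (#negative) = 8 - 2 = 6.
Computing the Kauffman bracket via state sum. There are 2^10 = 1024 states.
For each crossing: s=0 is the vertical smoothing, s=1 horizontal. Crossing k contributes A^(sign_k * (1 - 2*s_k)); loop factor d = -A^2 - A^-2.
Tabulate the states by total A-exponent and number of loops L (A-exp: L × count):
  A^10: L=3 ×1
  A^8: L=2 ×3, L=4 ×7
  A^6: L=1 ×2, L=3 ×29, L=5 ×14
  A^4: L=2 ×39, L=4 ×72, L=6 ×9
  A^2: L=1 ×17, L=3 ×137, L=5 ×54, L=7 ×2
  A^0: L=2 ×109, L=4 ×128, L=6 ×15
  A^-2: L=1 ×30, L=3 ×132, L=5 ×47, L=7 ×1
  A^-4: L=2 ×49, L=4 ×65, L=6 ×6
  A^-6: L=3 ×31, L=5 ×14
  A^-8: L=4 ×9, L=6 ×1
  A^-10: L=5 ×1
Each group contributes A^e * Σ count * d^(L-1):
Powers of d = -A^2 - A^-2: d^2 = A^4 + 2 + A^-4; d^3 = -A^6 - 3*A^2 - 3*A^-2 - A^-6; d^4 = A^8 + 4*A^4 + 6 + 4*A^-4 + A^-8; d^5 = -A^10 - 5*A^6 - 10*A^2 - 10*A^-2 - 5*A^-6 - A^-10; d^6 = A^12 + 6*A^8 + 15*A^4 + 20 + 15*A^-4 + 6*A^-8 + A^-12.
  A^10 * (d^2) = A^14 + 2*A^10 + A^6
  A^8 * (3*d + 7*d^3) = -7*A^14 - 24*A^10 - 24*A^6 - 7*A^2
  A^6 * (2 + 29*d^2 + 14*d^4) = 14*A^14 + 85*A^10 + 144*A^6 + 85*A^2 + 14*A^-2
  A^4 * (39*d + 72*d^3 + 9*d^5) = -9*A^14 - 117*A^10 - 345*A^6 - 345*A^2 - 117*A^-2 - 9*A^-6
  A^2 * (17 + 137*d^2 + 54*d^4 + 2*d^6) = 2*A^14 + 66*A^10 + 383*A^6 + 655*A^2 + 383*A^-2 + 66*A^-6 + 2*A^-10
  A^0 * (109*d + 128*d^3 + 15*d^5) = -15*A^10 - 203*A^6 - 643*A^2 - 643*A^-2 - 203*A^-6 - 15*A^-10
  A^-2 * (30 + 132*d^2 + 47*d^4 + d^6) = A^10 + 53*A^6 + 335*A^2 + 596*A^-2 + 335*A^-6 + 53*A^-10 + A^-14
  A^-4 * (49*d + 65*d^3 + 6*d^5) = -6*A^6 - 95*A^2 - 304*A^-2 - 304*A^-6 - 95*A^-10 - 6*A^-14
  A^-6 * (31*d^2 + 14*d^4) = 14*A^2 + 87*A^-2 + 146*A^-6 + 87*A^-10 + 14*A^-14
  A^-8 * (9*d^3 + d^5) = -A^2 - 14*A^-2 - 37*A^-6 - 37*A^-10 - 14*A^-14 - A^-18
  A^-10 * (d^4) = A^-2 + 4*A^-6 + 6*A^-10 + 4*A^-14 + A^-18
Summing the groups: <K> = A^14 - 2*A^10 + 3*A^6 - 2*A^2 + 3*A^-2 - 2*A^-6 + A^-10 - A^-14
Normalise by the writhe: (-A^3)^(-w) = (-A^3)^(-6) = A^-18, so f(A) = A^-18 * <K> = A^-4 - 2*A^-8 + 3*A^-12 - 2*A^-16 + 3*A^-20 - 2*A^-24 + A^-28 - A^-32.
Substitute A = t^(-1/4), i.e. A^e → t^(-e/4): V(t) = -t^8 + t^7 - 2*t^6 + 3*t^5 - 2*t^4 + 3*t^3 - 2*t^2 + t

Answer: -t^8 + t^7 - 2*t^6 + 3*t^5 - 2*t^4 + 3*t^3 - 2*t^2 + t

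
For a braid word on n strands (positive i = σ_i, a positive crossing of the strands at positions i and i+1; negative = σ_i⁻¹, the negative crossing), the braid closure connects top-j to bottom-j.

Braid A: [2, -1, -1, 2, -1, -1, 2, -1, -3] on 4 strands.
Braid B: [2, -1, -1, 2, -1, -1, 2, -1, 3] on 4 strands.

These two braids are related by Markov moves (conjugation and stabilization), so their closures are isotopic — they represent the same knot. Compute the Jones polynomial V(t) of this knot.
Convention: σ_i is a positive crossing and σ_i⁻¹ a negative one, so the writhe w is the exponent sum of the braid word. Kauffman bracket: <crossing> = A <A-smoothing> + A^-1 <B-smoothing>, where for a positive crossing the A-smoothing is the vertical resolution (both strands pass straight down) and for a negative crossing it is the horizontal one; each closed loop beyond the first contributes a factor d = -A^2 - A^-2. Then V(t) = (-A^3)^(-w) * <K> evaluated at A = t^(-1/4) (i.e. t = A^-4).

-t^2 + 3*t - 4 + 6*t^-1 - 6*t^-2 + 6*t^-3 - 5*t^-4 + 3*t^-5 - t^-6

Derivation:
Markov-equivalent braids have isotopic closures, hence identical knot invariants. Strip the Markov moves from each word to reach a common short braid β, then compute V(t) once on β.
Braid A: s2 s1^-1 s1^-1 s2 s1^-1 s1^-1 s2 s1^-1 s3^-1 on 4 strands reduces by inverse Markov moves (closure unchanged at each step):
  Destabilize: the word has the form β·s3^-1 where s3^-1 occurs only as the final letter (β ∈ B_3); drop it and the last strand → 3 strands.
Reduced to β = s2 s1^-1 s1^-1 s2 s1^-1 s1^-1 s2 s1^-1 on 3 strands, 8 crossings.
Braid B: s2 s1^-1 s1^-1 s2 s1^-1 s1^-1 s2 s1^-1 s3 on 4 strands reduces by inverse Markov moves (closure unchanged at each step):
  Destabilize: the word has the form β·s3 where s3 occurs only as the final letter (β ∈ B_3); drop it and the last strand → 3 strands.
Reduced to β = s2 s1^-1 s1^-1 s2 s1^-1 s1^-1 s2 s1^-1 on 3 strands, 8 crossings.
Both give the same β = s2 s1^-1 s1^-1 s2 s1^-1 s1^-1 s2 s1^-1 on 3 strands, so one state sum suffices:
Braid: s2 s1^-1 s1^-1 s2 s1^-1 s1^-1 s2 s1^-1 on 3 strands, 8 crossings.
Writhe w = (#positive) - (#negative) = 3 - 5 = -2.
Computing the Kauffman bracket via state sum. There are 2^8 = 256 states.
Smooth each crossing (0=||, 1=⌣⌢); contribution A^(Σ sign_k(1-2s_k)) * d^(L-1).
Tabulate the states by total A-exponent and number of loops L (A-exp: L × count):
  A^8: L=6 ×1
  A^6: L=5 ×8
  A^4: L=4 ×28
  A^2: L=3 ×55, L=5 ×1
  A^0: L=2 ×63, L=4 ×7
  A^-2: L=1 ×35, L=3 ×21
  A^-4: L=2 ×26, L=4 ×2
  A^-6: L=3 ×8
  A^-8: L=4 ×1
Each group contributes A^e * Σ count * d^(L-1):
Powers of d = -A^2 - A^-2: d^2 = A^4 + 2 + A^-4; d^3 = -A^6 - 3*A^2 - 3*A^-2 - A^-6; d^4 = A^8 + 4*A^4 + 6 + 4*A^-4 + A^-8; d^5 = -A^10 - 5*A^6 - 10*A^2 - 10*A^-2 - 5*A^-6 - A^-10.
  A^8 * (d^5) = -A^18 - 5*A^14 - 10*A^10 - 10*A^6 - 5*A^2 - A^-2
  A^6 * (8*d^4) = 8*A^14 + 32*A^10 + 48*A^6 + 32*A^2 + 8*A^-2
  A^4 * (28*d^3) = -28*A^10 - 84*A^6 - 84*A^2 - 28*A^-2
  A^2 * (55*d^2 + d^4) = A^10 + 59*A^6 + 116*A^2 + 59*A^-2 + A^-6
  A^0 * (63*d + 7*d^3) = -7*A^6 - 84*A^2 - 84*A^-2 - 7*A^-6
  A^-2 * (35 + 21*d^2) = 21*A^2 + 77*A^-2 + 21*A^-6
  A^-4 * (26*d + 2*d^3) = -2*A^2 - 32*A^-2 - 32*A^-6 - 2*A^-10
  A^-6 * (8*d^2) = 8*A^-2 + 16*A^-6 + 8*A^-10
  A^-8 * (d^3) = -A^-2 - 3*A^-6 - 3*A^-10 - A^-14
Summing the groups: <K> = -A^18 + 3*A^14 - 5*A^10 + 6*A^6 - 6*A^2 + 6*A^-2 - 4*A^-6 + 3*A^-10 - A^-14
Normalise by the writhe: (-A^3)^(-w) = (-A^3)^(2) = A^6, so f(A) = A^6 * <K> = -A^24 + 3*A^20 - 5*A^16 + 6*A^12 - 6*A^8 + 6*A^4 - 4 + 3*A^-4 - A^-8.
Substitute A = t^(-1/4), i.e. A^e → t^(-e/4): V(t) = -t^2 + 3*t - 4 + 6*t^-1 - 6*t^-2 + 6*t^-3 - 5*t^-4 + 3*t^-5 - t^-6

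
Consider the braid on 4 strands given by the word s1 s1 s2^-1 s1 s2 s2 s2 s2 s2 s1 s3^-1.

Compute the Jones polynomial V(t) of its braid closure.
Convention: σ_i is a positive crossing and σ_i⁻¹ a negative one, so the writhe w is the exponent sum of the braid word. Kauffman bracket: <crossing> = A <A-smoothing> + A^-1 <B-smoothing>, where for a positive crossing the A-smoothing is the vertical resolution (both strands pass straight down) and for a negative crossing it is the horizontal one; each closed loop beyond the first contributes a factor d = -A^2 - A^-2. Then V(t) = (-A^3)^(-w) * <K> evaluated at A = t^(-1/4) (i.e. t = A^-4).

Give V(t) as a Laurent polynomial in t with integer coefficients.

The presented braid s1 s1 s2^-1 s1 s2 s2 s2 s2 s2 s1 s3^-1 on 4 strands reduces by inverse Markov moves (closure unchanged at each step):
  Destabilize: the word has the form β·s3^-1 where s3^-1 occurs only as the final letter (β ∈ B_3); drop it and the last strand → 3 strands.
Reduced to β = s1 s1 s2^-1 s1 s2 s2 s2 s2 s2 s1 on 3 strands, 10 crossings.
Compute on β:
Braid: s1 s1 s2^-1 s1 s2 s2 s2 s2 s2 s1 on 3 strands, 10 crossings.
Writhe w = (#positive) - (#negative) = 9 - 1 = 8.
Computing the Kauffman bracket via state sum. There are 2^10 = 1024 states.
Smooth each crossing (0=||, 1=⌣⌢); contribution A^(Σ sign_k(1-2s_k)) * d^(L-1).
Tabulate the states by total A-exponent and number of loops L (A-exp: L × count):
  A^10: L=2 ×1
  A^8: L=1 ×4, L=3 ×6
  A^6: L=2 ×35, L=4 ×10
  A^4: L=1 ×35, L=3 ×75, L=5 ×10
  A^2: L=2 ×115, L=4 ×90, L=6 ×5
  A^0: L=3 ×185, L=5 ×66, L=7 ×1
  A^-2: L=4 ×180, L=6 ×30
  A^-4: L=5 ×112, L=7 ×8
  A^-6: L=6 ×44, L=8 ×1
  A^-8: L=7 ×10
  A^-10: L=8 ×1
Each group contributes A^e * Σ count * d^(L-1):
Powers of d = -A^2 - A^-2: d^2 = A^4 + 2 + A^-4; d^3 = -A^6 - 3*A^2 - 3*A^-2 - A^-6; d^4 = A^8 + 4*A^4 + 6 + 4*A^-4 + A^-8; d^5 = -A^10 - 5*A^6 - 10*A^2 - 10*A^-2 - 5*A^-6 - A^-10; d^6 = A^12 + 6*A^8 + 15*A^4 + 20 + 15*A^-4 + 6*A^-8 + A^-12; d^7 = -A^14 - 7*A^10 - 21*A^6 - 35*A^2 - 35*A^-2 - 21*A^-6 - 7*A^-10 - A^-14.
  A^10 * (d) = -A^12 - A^8
  A^8 * (4 + 6*d^2) = 6*A^12 + 16*A^8 + 6*A^4
  A^6 * (35*d + 10*d^3) = -10*A^12 - 65*A^8 - 65*A^4 - 10
  A^4 * (35 + 75*d^2 + 10*d^4) = 10*A^12 + 115*A^8 + 245*A^4 + 115 + 10*A^-4
  A^2 * (115*d + 90*d^3 + 5*d^5) = -5*A^12 - 115*A^8 - 435*A^4 - 435 - 115*A^-4 - 5*A^-8
  A^0 * (185*d^2 + 66*d^4 + d^6) = A^12 + 72*A^8 + 464*A^4 + 786 + 464*A^-4 + 72*A^-8 + A^-12
  A^-2 * (180*d^3 + 30*d^5) = -30*A^8 - 330*A^4 - 840 - 840*A^-4 - 330*A^-8 - 30*A^-12
  A^-4 * (112*d^4 + 8*d^6) = 8*A^8 + 160*A^4 + 568 + 832*A^-4 + 568*A^-8 + 160*A^-12 + 8*A^-16
  A^-6 * (44*d^5 + d^7) = -A^8 - 51*A^4 - 241 - 475*A^-4 - 475*A^-8 - 241*A^-12 - 51*A^-16 - A^-20
  A^-8 * (10*d^6) = 10*A^4 + 60 + 150*A^-4 + 200*A^-8 + 150*A^-12 + 60*A^-16 + 10*A^-20
  A^-10 * (d^7) = -A^4 - 7 - 21*A^-4 - 35*A^-8 - 35*A^-12 - 21*A^-16 - 7*A^-20 - A^-24
Summing the groups: <K> = A^12 - A^8 + 3*A^4 - 4 + 5*A^-4 - 5*A^-8 + 5*A^-12 - 4*A^-16 + 2*A^-20 - A^-24
Normalise by the writhe: (-A^3)^(-w) = (-A^3)^(-8) = A^-24, so f(A) = A^-24 * <K> = A^-12 - A^-16 + 3*A^-20 - 4*A^-24 + 5*A^-28 - 5*A^-32 + 5*A^-36 - 4*A^-40 + 2*A^-44 - A^-48.
Substitute A = t^(-1/4), i.e. A^e → t^(-e/4): V(t) = -t^12 + 2*t^11 - 4*t^10 + 5*t^9 - 5*t^8 + 5*t^7 - 4*t^6 + 3*t^5 - t^4 + t^3

Answer: -t^12 + 2*t^11 - 4*t^10 + 5*t^9 - 5*t^8 + 5*t^7 - 4*t^6 + 3*t^5 - t^4 + t^3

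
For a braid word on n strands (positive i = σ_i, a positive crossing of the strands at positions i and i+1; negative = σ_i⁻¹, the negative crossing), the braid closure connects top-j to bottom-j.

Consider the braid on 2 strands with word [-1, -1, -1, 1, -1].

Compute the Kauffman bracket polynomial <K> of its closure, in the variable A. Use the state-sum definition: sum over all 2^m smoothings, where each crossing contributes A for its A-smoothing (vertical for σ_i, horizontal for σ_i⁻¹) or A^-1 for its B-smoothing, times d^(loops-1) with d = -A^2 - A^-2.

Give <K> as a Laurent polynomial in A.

First cancel adjacent σ_i σ_i⁻¹ pairs (Reidemeister II — same braid, same closure): s1^-1 s1^-1 s1^-1 s1 s1^-1 → s1^-1 s1^-1 s1^-1.
Braid: s1^-1 s1^-1 s1^-1 on 2 strands, 3 crossings.
Writhe w = (#positive) - (#negative) = 0 - 3 = -3.
Enumerate smoothing states for the bracket polynomial. There are 2^3 = 8 states.
Smooth each crossing (0=||, 1=⌣⌢); contribution A^(Σ sign_k(1-2s_k)) * d^(L-1).
  state 000: A-exp=-3, loops=2, term = A^-3 * d^1
  state 001: A-exp=-1, loops=1, term = A^-1 * d^0
  state 010: A-exp=-1, loops=1, term = A^-1 * d^0
  state 011: A-exp=+1, loops=2, term = A^1 * d^1
  state 100: A-exp=-1, loops=1, term = A^-1 * d^0
  state 101: A-exp=+1, loops=2, term = A^1 * d^1
  state 110: A-exp=+1, loops=2, term = A^1 * d^1
  state 111: A-exp=+3, loops=3, term = A^3 * d^2
Collect the terms by A-exponent (count of states per loop number):
Powers of d = -A^2 - A^-2: d^2 = A^4 + 2 + A^-4.
  A^3 * (d^2) = A^7 + 2*A^3 + A^-1
  A^1 * (3*d) = -3*A^3 - 3*A^-1
  A^-1 * (3) = 3*A^-1
  A^-3 * (d) = -A^-1 - A^-5
Summing the groups: <K> = A^7 - A^3 - A^-5

Answer: A^7 - A^3 - A^-5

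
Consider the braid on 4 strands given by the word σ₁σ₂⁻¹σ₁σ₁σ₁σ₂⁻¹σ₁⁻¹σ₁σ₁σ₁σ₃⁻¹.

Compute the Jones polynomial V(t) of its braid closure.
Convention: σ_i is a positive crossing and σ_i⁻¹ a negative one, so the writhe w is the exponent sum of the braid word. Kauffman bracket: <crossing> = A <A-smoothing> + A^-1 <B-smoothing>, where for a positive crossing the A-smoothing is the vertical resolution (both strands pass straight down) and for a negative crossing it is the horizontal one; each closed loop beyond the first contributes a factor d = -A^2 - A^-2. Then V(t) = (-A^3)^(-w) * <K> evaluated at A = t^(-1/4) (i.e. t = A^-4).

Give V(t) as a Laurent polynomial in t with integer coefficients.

t^8 - 2*t^7 + 3*t^6 - 4*t^5 + 3*t^4 - 3*t^3 + 3*t^2 - t + 1

Derivation:
The presented braid s1 s2^-1 s1 s1 s1 s2^-1 s1^-1 s1 s1 s1 s3^-1 on 4 strands reduces by inverse Markov moves (closure unchanged at each step):
  Destabilize: the word has the form β·s3^-1 where s3^-1 occurs only as the final letter (β ∈ B_3); drop it and the last strand → 3 strands.
Reduced to β = s1 s2^-1 s1 s1 s1 s2^-1 s1^-1 s1 s1 s1 on 3 strands, 10 crossings.
Compute on β:
First cancel adjacent σ_i σ_i⁻¹ pairs (Reidemeister II — same braid, same closure): s1 s2^-1 s1 s1 s1 s2^-1 s1^-1 s1 s1 s1 → s1 s2^-1 s1 s1 s1 s2^-1 s1 s1.
Braid: s1 s2^-1 s1 s1 s1 s2^-1 s1 s1 on 3 strands, 8 crossings.
Writhe w = (#positive) - (#negative) = 6 - 2 = 4.
Computing the Kauffman bracket via state sum. There are 2^8 = 256 states.
Smooth each crossing (0=||, 1=⌣⌢); contribution A^(Σ sign_k(1-2s_k)) * d^(L-1).
Tabulate the states by total A-exponent and number of loops L (A-exp: L × count):
  A^8: L=3 ×1
  A^6: L=2 ×8
  A^4: L=1 ×21, L=3 ×7
  A^2: L=2 ×54, L=4 ×2
  A^0: L=3 ×70
  A^-2: L=4 ×56
  A^-4: L=5 ×28
  A^-6: L=6 ×8
  A^-8: L=7 ×1
Each group contributes A^e * Σ count * d^(L-1):
Powers of d = -A^2 - A^-2: d^2 = A^4 + 2 + A^-4; d^3 = -A^6 - 3*A^2 - 3*A^-2 - A^-6; d^4 = A^8 + 4*A^4 + 6 + 4*A^-4 + A^-8; d^5 = -A^10 - 5*A^6 - 10*A^2 - 10*A^-2 - 5*A^-6 - A^-10; d^6 = A^12 + 6*A^8 + 15*A^4 + 20 + 15*A^-4 + 6*A^-8 + A^-12.
  A^8 * (d^2) = A^12 + 2*A^8 + A^4
  A^6 * (8*d) = -8*A^8 - 8*A^4
  A^4 * (21 + 7*d^2) = 7*A^8 + 35*A^4 + 7
  A^2 * (54*d + 2*d^3) = -2*A^8 - 60*A^4 - 60 - 2*A^-4
  A^0 * (70*d^2) = 70*A^4 + 140 + 70*A^-4
  A^-2 * (56*d^3) = -56*A^4 - 168 - 168*A^-4 - 56*A^-8
  A^-4 * (28*d^4) = 28*A^4 + 112 + 168*A^-4 + 112*A^-8 + 28*A^-12
  A^-6 * (8*d^5) = -8*A^4 - 40 - 80*A^-4 - 80*A^-8 - 40*A^-12 - 8*A^-16
  A^-8 * (d^6) = A^4 + 6 + 15*A^-4 + 20*A^-8 + 15*A^-12 + 6*A^-16 + A^-20
Summing the groups: <K> = A^12 - A^8 + 3*A^4 - 3 + 3*A^-4 - 4*A^-8 + 3*A^-12 - 2*A^-16 + A^-20
Normalise by the writhe: (-A^3)^(-w) = (-A^3)^(-4) = A^-12, so f(A) = A^-12 * <K> = 1 - A^-4 + 3*A^-8 - 3*A^-12 + 3*A^-16 - 4*A^-20 + 3*A^-24 - 2*A^-28 + A^-32.
Substitute A = t^(-1/4), i.e. A^e → t^(-e/4): V(t) = t^8 - 2*t^7 + 3*t^6 - 4*t^5 + 3*t^4 - 3*t^3 + 3*t^2 - t + 1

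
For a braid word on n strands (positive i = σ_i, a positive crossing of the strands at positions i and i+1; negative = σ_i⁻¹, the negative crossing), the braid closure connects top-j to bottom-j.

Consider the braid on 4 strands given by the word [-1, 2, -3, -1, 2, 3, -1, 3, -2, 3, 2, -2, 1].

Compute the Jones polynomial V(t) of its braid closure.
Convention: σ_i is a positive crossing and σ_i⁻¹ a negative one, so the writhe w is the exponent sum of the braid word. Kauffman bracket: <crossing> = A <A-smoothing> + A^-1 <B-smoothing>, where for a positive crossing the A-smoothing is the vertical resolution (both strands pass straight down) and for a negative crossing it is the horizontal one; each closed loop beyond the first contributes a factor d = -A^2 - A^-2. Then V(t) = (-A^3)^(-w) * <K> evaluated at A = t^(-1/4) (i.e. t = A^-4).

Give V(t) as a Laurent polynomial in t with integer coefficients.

The presented braid s1^-1 s2 s3^-1 s1^-1 s2 s3 s1^-1 s3 s2^-1 s3 s2 s2^-1 s1 on 4 strands reduces by inverse Markov moves (closure unchanged at each step):
  Deconjugate: the word is γ·β·γ⁻¹ with γ = s1^-1 s2 (prefix) and γ⁻¹ = s2^-1 s1 (suffix); strip both.
Reduced to β = s3^-1 s1^-1 s2 s3 s1^-1 s3 s2^-1 s3 s2 on 4 strands, 9 crossings.
Compute on β:
Braid: s3^-1 s1^-1 s2 s3 s1^-1 s3 s2^-1 s3 s2 on 4 strands, 9 crossings.
Writhe w = (#positive) - (#negative) = 5 - 4 = 1.
Enumerate smoothing states for the bracket polynomial. There are 2^9 = 512 states.
Each crossing splits two ways (0=vertical, 1=horizontal). The state's weight is A^(#A-smoothings - #B-smoothings) * d^(loops - 1).
Tabulate the states by total A-exponent and number of loops L (A-exp: L × count):
  A^9: L=2 ×1
  A^7: L=1 ×3, L=3 ×6
  A^5: L=2 ×26, L=4 ×10
  A^3: L=1 ×21, L=3 ×58, L=5 ×5
  A^1: L=2 ×86, L=4 ×39, L=6 ×1
  A^-1: L=1 ×35, L=3 ×80, L=5 ×11
  A^-3: L=2 ×53, L=4 ×30, L=6 ×1
  A^-5: L=3 ×32, L=5 ×4
  A^-7: L=4 ×9
  A^-9: L=5 ×1
Each group contributes A^e * Σ count * d^(L-1):
Powers of d = -A^2 - A^-2: d^2 = A^4 + 2 + A^-4; d^3 = -A^6 - 3*A^2 - 3*A^-2 - A^-6; d^4 = A^8 + 4*A^4 + 6 + 4*A^-4 + A^-8; d^5 = -A^10 - 5*A^6 - 10*A^2 - 10*A^-2 - 5*A^-6 - A^-10.
  A^9 * (d) = -A^11 - A^7
  A^7 * (3 + 6*d^2) = 6*A^11 + 15*A^7 + 6*A^3
  A^5 * (26*d + 10*d^3) = -10*A^11 - 56*A^7 - 56*A^3 - 10*A^-1
  A^3 * (21 + 58*d^2 + 5*d^4) = 5*A^11 + 78*A^7 + 167*A^3 + 78*A^-1 + 5*A^-5
  A^1 * (86*d + 39*d^3 + d^5) = -A^11 - 44*A^7 - 213*A^3 - 213*A^-1 - 44*A^-5 - A^-9
  A^-1 * (35 + 80*d^2 + 11*d^4) = 11*A^7 + 124*A^3 + 261*A^-1 + 124*A^-5 + 11*A^-9
  A^-3 * (53*d + 30*d^3 + d^5) = -A^7 - 35*A^3 - 153*A^-1 - 153*A^-5 - 35*A^-9 - A^-13
  A^-5 * (32*d^2 + 4*d^4) = 4*A^3 + 48*A^-1 + 88*A^-5 + 48*A^-9 + 4*A^-13
  A^-7 * (9*d^3) = -9*A^-1 - 27*A^-5 - 27*A^-9 - 9*A^-13
  A^-9 * (d^4) = A^-1 + 4*A^-5 + 6*A^-9 + 4*A^-13 + A^-17
Summing the groups: <K> = -A^11 + 2*A^7 - 3*A^3 + 3*A^-1 - 3*A^-5 + 2*A^-9 - 2*A^-13 + A^-17
Normalise by the writhe: (-A^3)^(-w) = (-A^3)^(-1) = -A^-3, so f(A) = -A^-3 * <K> = A^8 - 2*A^4 + 3 - 3*A^-4 + 3*A^-8 - 2*A^-12 + 2*A^-16 - A^-20.
Substitute A = t^(-1/4), i.e. A^e → t^(-e/4): V(t) = -t^5 + 2*t^4 - 2*t^3 + 3*t^2 - 3*t + 3 - 2*t^-1 + t^-2

Answer: -t^5 + 2*t^4 - 2*t^3 + 3*t^2 - 3*t + 3 - 2*t^-1 + t^-2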